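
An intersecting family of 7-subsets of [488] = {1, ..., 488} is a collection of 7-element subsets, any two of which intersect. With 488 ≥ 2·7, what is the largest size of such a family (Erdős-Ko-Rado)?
max |F| = C(487, 6) = 17964453222639

Erdős-Ko-Rado (1961): when n ≥ 2k, max |F| = C(n−1, k−1). The bound is attained by the star {A : i ∈ A} for any fixed i ∈ [n]. Here C(488−1, 7−1) = C(487, 6) = 17964453222639.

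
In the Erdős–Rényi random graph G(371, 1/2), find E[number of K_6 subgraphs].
E[# K_6] = C(371, 6) · (1/2)^C(6, 2) = 3477478645284 / 2^15 = 869369661321/8192 ≈ 106124226.235474

For each 6-subset S of vertices (there are C(371, 6) = 3477478645284 such S), let X_S = 1 if S induces a K_6 (all C(6, 2) = 15 edges present). Then P(X_S = 1) = (1/2)^15 = 1/32768. By linearity of expectation, E[# K_6] = C(371, 6) · (1/2)^15 = 3477478645284 / 32768 = 869369661321/8192 ≈ 106124226.235474.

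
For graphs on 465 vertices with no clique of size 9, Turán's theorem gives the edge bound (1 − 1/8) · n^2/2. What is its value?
Turán density bound = (7/8) · 465^2/2 = 1513575/16 ≈ 94598.4375

Turán's theorem: ex(n, K_{r+1}) is achieved by the complete r-partite Turán graph T(n, r) with parts as balanced as possible, and is at most (1 − 1/r) · n^2/2. For r = 8, n = 465: the density bound is (7/8) · 216225/2 = 1513575/16 ≈ 94598.4375. The integer-valued extremum is e(T(465, 8)) = 94598, which is strictly less than the density bound 1513575/16 since 8 ∤ 465 (the parts of T(465, 8) cannot all be equal).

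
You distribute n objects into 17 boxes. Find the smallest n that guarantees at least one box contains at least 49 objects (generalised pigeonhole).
n = (49 − 1)·17 + 1 = 817

By the generalised pigeonhole principle, to guarantee some box contains ≥ r objects we need more than (r − 1) · k objects total. Threshold: n = (r − 1) · k + 1. With r = 49 and k = 17: n = 48 · 17 + 1 = 816 + 1 = 817. For n = 816 = 48 · 17, we can put exactly 48 objects in every box, avoiding 49 in any single one — so 817 is tight.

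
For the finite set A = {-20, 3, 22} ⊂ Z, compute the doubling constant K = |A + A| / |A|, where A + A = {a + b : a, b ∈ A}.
K = |A + A| / |A| = 6/3 = 2

Enumerate A + A = {a + b : a, b ∈ A}. With |A| = 3, there are |A|^2 = 9 ordered sum pairs; collecting distinct values, A + A = {-40, -17, 2, 6, 25, 44}, so |A + A| = 6. Thus K = 6/3 = 2. For comparison, the minimum possible |A + A| over all 3-element sets is 2·3 − 1 = 5 (so min K = 5/3), attained only by arithmetic progressions.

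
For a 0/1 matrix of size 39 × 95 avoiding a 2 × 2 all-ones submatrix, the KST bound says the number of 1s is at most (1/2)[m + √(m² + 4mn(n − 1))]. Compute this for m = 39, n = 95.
z(39, 95; 2, 2) ≤ (1/2)[39 + √(39² + 4·39·95·94)] = (1/2)[39 + √1394601] = 609.9661

Kővári–Sós–Turán: let r_1, ..., r_39 be the row sums and z = Σ r_i the total number of 1s. Each pair of columns can share at most one row with both entries 1 (else a 2×2 all-ones block appears), so Σ_i C(r_i, 2) ≤ C(95, 2) = 4465. By convexity Σ_i C(r_i, 2) ≥ 39·C(z/39, 2) = z(z − 39)/(2·39), giving z² − 39z − 39·95·94 ≤ 0 and hence z ≤ (1/2)[39 + √(1521 + 4·348270)] = (1/2)[39 + √1394601] ≈ (1/2)(39 + 1180.9323) = 609.9661.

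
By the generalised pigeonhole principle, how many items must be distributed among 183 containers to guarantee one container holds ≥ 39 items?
n = (39 − 1)·183 + 1 = 6955

By the generalised pigeonhole principle, to guarantee some box contains ≥ r objects we need more than (r − 1) · k objects total. Threshold: n = (r − 1) · k + 1. With r = 39 and k = 183: n = 38 · 183 + 1 = 6954 + 1 = 6955. For n = 6954 = 38 · 183, we can put exactly 38 objects in every box, avoiding 39 in any single one — so 6955 is tight.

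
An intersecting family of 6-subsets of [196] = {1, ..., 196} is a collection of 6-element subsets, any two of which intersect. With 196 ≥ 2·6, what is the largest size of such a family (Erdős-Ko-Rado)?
max |F| = C(195, 5) = 2231243664

The Erdős-Ko-Rado theorem states: for n ≥ 2k, an intersecting family of k-subsets of an n-element set has size at most C(n − 1, k − 1), with equality for 'star' families {A ⊆ [n] : |A| = k, i ∈ A} (fix an element i). For n = 196, k = 6: C(195, 5) = 2231243664.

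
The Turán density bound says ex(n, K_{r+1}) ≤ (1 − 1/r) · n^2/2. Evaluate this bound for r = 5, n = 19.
Turán density bound = (4/5) · 19^2/2 = 722/5 ≈ 144.4

Turán's theorem: ex(n, K_{r+1}) is achieved by the complete r-partite Turán graph T(n, r) with parts as balanced as possible, and is at most (1 − 1/r) · n^2/2. For r = 5, n = 19: the density bound is (4/5) · 361/2 = 722/5 ≈ 144.4. The integer-valued extremum is e(T(19, 5)) = 144, which is strictly less than the density bound 722/5 since 5 ∤ 19 (the parts of T(19, 5) cannot all be equal).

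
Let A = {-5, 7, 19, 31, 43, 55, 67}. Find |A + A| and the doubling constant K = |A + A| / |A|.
K = |A + A| / |A| = 13/7

Enumerate A + A = {a + b : a, b ∈ A}. With |A| = 7, there are |A|^2 = 49 ordered sum pairs; collecting distinct values, A + A = {-10, 2, 14, 26, 38, 50, 62, 74, 86, 98, 110, 122, 134}, so |A + A| = 13. Thus K = 13/7. Here |A + A| = 2|A| − 1 = 13, the minimum possible — so K = 13/7 is minimal, which holds iff A is an arithmetic progression.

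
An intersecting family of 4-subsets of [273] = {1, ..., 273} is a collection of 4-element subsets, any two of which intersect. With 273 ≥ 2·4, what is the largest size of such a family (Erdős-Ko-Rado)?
max |F| = C(272, 3) = 3317040

The Erdős-Ko-Rado theorem states: for n ≥ 2k, an intersecting family of k-subsets of an n-element set has size at most C(n − 1, k − 1), with equality for 'star' families {A ⊆ [n] : |A| = k, i ∈ A} (fix an element i). For n = 273, k = 4: C(272, 3) = 3317040.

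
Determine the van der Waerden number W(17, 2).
W(17, 2) = 17 + 1 = 18

A 2-term AP is any pair of integers, so a monochromatic 2-AP exists iff some colour is used at least twice. With 17 colours, the colouring i ↦ i on {1, ..., 17} uses each colour once, avoiding any monochromatic pair, so W(17, 2) > 17. For {1, ..., 18}, pigeonhole forces two integers of the same colour, which form a monochromatic 2-AP. Hence W(17, 2) = 18.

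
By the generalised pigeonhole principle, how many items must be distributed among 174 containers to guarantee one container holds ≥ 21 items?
n = (21 − 1)·174 + 1 = 3481

By the generalised pigeonhole principle, to guarantee some box contains ≥ r objects we need more than (r − 1) · k objects total. Threshold: n = (r − 1) · k + 1. With r = 21 and k = 174: n = 20 · 174 + 1 = 3480 + 1 = 3481. For n = 3480 = 20 · 174, we can put exactly 20 objects in every box, avoiding 21 in any single one — so 3481 is tight.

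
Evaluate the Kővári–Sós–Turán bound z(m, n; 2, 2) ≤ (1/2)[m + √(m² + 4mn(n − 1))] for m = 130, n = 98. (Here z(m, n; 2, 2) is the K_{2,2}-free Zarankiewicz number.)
z(130, 98; 2, 2) ≤ (1/2)[130 + √(130² + 4·130·98·97)] = (1/2)[130 + √4960020] = 1178.5551

Kővári–Sós–Turán: let r_1, ..., r_130 be the row sums and z = Σ r_i the total number of 1s. Each pair of columns can share at most one row with both entries 1 (else a 2×2 all-ones block appears), so Σ_i C(r_i, 2) ≤ C(98, 2) = 4753. By convexity Σ_i C(r_i, 2) ≥ 130·C(z/130, 2) = z(z − 130)/(2·130), giving z² − 130z − 130·98·97 ≤ 0 and hence z ≤ (1/2)[130 + √(16900 + 4·1235780)] = (1/2)[130 + √4960020] ≈ (1/2)(130 + 2227.1102) = 1178.5551.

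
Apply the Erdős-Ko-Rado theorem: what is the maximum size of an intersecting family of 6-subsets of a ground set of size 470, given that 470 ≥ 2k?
max |F| = C(469, 5) = 185094366093

The Erdős-Ko-Rado theorem states: for n ≥ 2k, an intersecting family of k-subsets of an n-element set has size at most C(n − 1, k − 1), with equality for 'star' families {A ⊆ [n] : |A| = k, i ∈ A} (fix an element i). For n = 470, k = 6: C(469, 5) = 185094366093.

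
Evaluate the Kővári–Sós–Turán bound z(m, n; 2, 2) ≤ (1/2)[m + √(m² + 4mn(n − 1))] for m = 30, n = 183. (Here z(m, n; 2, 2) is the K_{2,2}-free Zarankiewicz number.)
z(30, 183; 2, 2) ≤ (1/2)[30 + √(30² + 4·30·183·182)] = (1/2)[30 + √3997620] = 1014.7025

Kővári–Sós–Turán: let r_1, ..., r_30 be the row sums and z = Σ r_i the total number of 1s. Each pair of columns can share at most one row with both entries 1 (else a 2×2 all-ones block appears), so Σ_i C(r_i, 2) ≤ C(183, 2) = 16653. By convexity Σ_i C(r_i, 2) ≥ 30·C(z/30, 2) = z(z − 30)/(2·30), giving z² − 30z − 30·183·182 ≤ 0 and hence z ≤ (1/2)[30 + √(900 + 4·999180)] = (1/2)[30 + √3997620] ≈ (1/2)(30 + 1999.4049) = 1014.7025.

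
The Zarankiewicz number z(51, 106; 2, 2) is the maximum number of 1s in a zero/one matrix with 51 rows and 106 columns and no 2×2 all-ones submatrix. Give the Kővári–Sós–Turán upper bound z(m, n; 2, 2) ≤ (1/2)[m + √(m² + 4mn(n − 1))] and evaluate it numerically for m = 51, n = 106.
z(51, 106; 2, 2) ≤ (1/2)[51 + √(51² + 4·51·106·105)] = (1/2)[51 + √2273121] = 779.3437

Kővári–Sós–Turán: let r_1, ..., r_51 be the row sums and z = Σ r_i the total number of 1s. Each pair of columns can share at most one row with both entries 1 (else a 2×2 all-ones block appears), so Σ_i C(r_i, 2) ≤ C(106, 2) = 5565. By convexity Σ_i C(r_i, 2) ≥ 51·C(z/51, 2) = z(z − 51)/(2·51), giving z² − 51z − 51·106·105 ≤ 0 and hence z ≤ (1/2)[51 + √(2601 + 4·567630)] = (1/2)[51 + √2273121] ≈ (1/2)(51 + 1507.6873) = 779.3437.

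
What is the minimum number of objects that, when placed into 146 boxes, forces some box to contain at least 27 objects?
n = (27 − 1)·146 + 1 = 3797

By the generalised pigeonhole principle, to guarantee some box contains ≥ r objects we need more than (r − 1) · k objects total. Threshold: n = (r − 1) · k + 1. With r = 27 and k = 146: n = 26 · 146 + 1 = 3796 + 1 = 3797. For n = 3796 = 26 · 146, we can put exactly 26 objects in every box, avoiding 27 in any single one — so 3797 is tight.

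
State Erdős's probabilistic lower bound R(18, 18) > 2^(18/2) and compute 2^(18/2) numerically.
2^(18/2) = 512; so R(18, 18) > 512

Colour each edge of K_n uniformly at random with red/blue. The expected number of monochromatic K_18 is C(n, 18) · 2 · 2^(−C(18,2)). If C(n, 18) · 2^(1 − C(18,2)) < 1, then with positive probability no monochromatic K_18 exists, so R(18, 18) > n. The standard estimate C(n, 18) ≤ n^18/18! shows this inequality holds whenever n ≤ 2^(18/2) (since 18! · 2^(C(18,2) − 1) > 2^(18^2/2) ≥ n^18). Hence R(18, 18) > 2^(18/2) = 512.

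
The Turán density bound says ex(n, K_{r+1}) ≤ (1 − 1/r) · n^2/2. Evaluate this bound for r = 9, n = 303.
Turán density bound = (8/9) · 303^2/2 = 40804

Turán's theorem: ex(n, K_{r+1}) is achieved by the complete r-partite Turán graph T(n, r) with parts as balanced as possible, and is at most (1 − 1/r) · n^2/2. For r = 9, n = 303: the density bound is (8/9) · 91809/2 = 40804. The integer-valued extremum is e(T(303, 9)) = 40803, which is strictly less than the density bound 40804 since 9 ∤ 303 (the parts of T(303, 9) cannot all be equal).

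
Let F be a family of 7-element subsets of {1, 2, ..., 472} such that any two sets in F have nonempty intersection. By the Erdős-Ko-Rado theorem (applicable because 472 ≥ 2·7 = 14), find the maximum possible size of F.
max |F| = C(471, 6) = 14686143305379

Erdős-Ko-Rado (1961): when n ≥ 2k, max |F| = C(n−1, k−1). The bound is attained by the star {A : i ∈ A} for any fixed i ∈ [n]. Here C(472−1, 7−1) = C(471, 6) = 14686143305379.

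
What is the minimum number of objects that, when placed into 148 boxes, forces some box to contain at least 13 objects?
n = (13 − 1)·148 + 1 = 1777

By the generalised pigeonhole principle, to guarantee some box contains ≥ r objects we need more than (r − 1) · k objects total. Threshold: n = (r − 1) · k + 1. With r = 13 and k = 148: n = 12 · 148 + 1 = 1776 + 1 = 1777. For n = 1776 = 12 · 148, we can put exactly 12 objects in every box, avoiding 13 in any single one — so 1777 is tight.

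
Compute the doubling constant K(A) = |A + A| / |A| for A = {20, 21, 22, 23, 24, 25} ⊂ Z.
K = |A + A| / |A| = 11/6

Enumerate A + A = {a + b : a, b ∈ A}. With |A| = 6, there are |A|^2 = 36 ordered sum pairs; collecting distinct values, A + A = {40, 41, 42, 43, 44, 45, 46, 47, 48, 49, 50}, so |A + A| = 11. Thus K = 11/6. Here |A + A| = 2|A| − 1 = 11, the minimum possible — so K = 11/6 is minimal, which holds iff A is an arithmetic progression.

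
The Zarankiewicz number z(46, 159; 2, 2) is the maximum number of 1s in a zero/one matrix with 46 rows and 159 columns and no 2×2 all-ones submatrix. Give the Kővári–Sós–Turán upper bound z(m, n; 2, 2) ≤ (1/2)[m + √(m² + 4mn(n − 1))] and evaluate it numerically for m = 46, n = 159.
z(46, 159; 2, 2) ≤ (1/2)[46 + √(46² + 4·46·159·158)] = (1/2)[46 + √4624564] = 1098.24

Kővári–Sós–Turán: let r_1, ..., r_46 be the row sums and z = Σ r_i the total number of 1s. Each pair of columns can share at most one row with both entries 1 (else a 2×2 all-ones block appears), so Σ_i C(r_i, 2) ≤ C(159, 2) = 12561. By convexity Σ_i C(r_i, 2) ≥ 46·C(z/46, 2) = z(z − 46)/(2·46), giving z² − 46z − 46·159·158 ≤ 0 and hence z ≤ (1/2)[46 + √(2116 + 4·1155612)] = (1/2)[46 + √4624564] ≈ (1/2)(46 + 2150.4799) = 1098.24.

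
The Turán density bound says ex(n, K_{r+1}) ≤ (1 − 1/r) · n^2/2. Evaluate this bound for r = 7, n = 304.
Turán density bound = (6/7) · 304^2/2 = 277248/7 ≈ 39606.8571

Turán's theorem: ex(n, K_{r+1}) is achieved by the complete r-partite Turán graph T(n, r) with parts as balanced as possible, and is at most (1 − 1/r) · n^2/2. For r = 7, n = 304: the density bound is (6/7) · 92416/2 = 277248/7 ≈ 39606.8571. The integer-valued extremum is e(T(304, 7)) = 39606, which is strictly less than the density bound 277248/7 since 7 ∤ 304 (the parts of T(304, 7) cannot all be equal).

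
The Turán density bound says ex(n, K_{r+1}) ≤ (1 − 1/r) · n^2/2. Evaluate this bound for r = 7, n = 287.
Turán density bound = (6/7) · 287^2/2 = 35301

Turán's theorem: ex(n, K_{r+1}) is achieved by the complete r-partite Turán graph T(n, r) with parts as balanced as possible, and is at most (1 − 1/r) · n^2/2. For r = 7, n = 287: the density bound is (6/7) · 82369/2 = 35301. Since 7 ∣ 287, the Turán graph T(287, 7) has parts of equal size 41, and its edge count e(T(287, 7)) = 35301 attains the density bound exactly.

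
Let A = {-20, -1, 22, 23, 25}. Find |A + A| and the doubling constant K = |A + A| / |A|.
K = |A + A| / |A| = 15/5 = 3

Enumerate A + A = {a + b : a, b ∈ A}. With |A| = 5, there are |A|^2 = 25 ordered sum pairs; collecting distinct values, A + A = {-40, -21, -2, 2, 3, 5, 21, 22, 24, 44, 45, 46, 47, 48, 50}, so |A + A| = 15. Thus K = 15/5 = 3. For comparison, the minimum possible |A + A| over all 5-element sets is 2·5 − 1 = 9 (so min K = 9/5), attained only by arithmetic progressions.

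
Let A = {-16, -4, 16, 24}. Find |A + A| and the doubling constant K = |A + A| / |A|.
K = |A + A| / |A| = 10/4 = 5/2

Enumerate A + A = {a + b : a, b ∈ A}. With |A| = 4, there are |A|^2 = 16 ordered sum pairs; collecting distinct values, A + A = {-32, -20, -8, 0, 8, 12, 20, 32, 40, 48}, so |A + A| = 10. Thus K = 10/4 = 5/2. For comparison, the minimum possible |A + A| over all 4-element sets is 2·4 − 1 = 7 (so min K = 7/4), attained only by arithmetic progressions.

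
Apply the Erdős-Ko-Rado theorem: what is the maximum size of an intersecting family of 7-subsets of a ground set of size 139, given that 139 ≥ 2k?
max |F| = C(138, 6) = 8592039666

The Erdős-Ko-Rado theorem states: for n ≥ 2k, an intersecting family of k-subsets of an n-element set has size at most C(n − 1, k − 1), with equality for 'star' families {A ⊆ [n] : |A| = k, i ∈ A} (fix an element i). For n = 139, k = 7: C(138, 6) = 8592039666.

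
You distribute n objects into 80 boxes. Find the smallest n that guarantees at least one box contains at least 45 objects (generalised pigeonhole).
n = (45 − 1)·80 + 1 = 3521

By the generalised pigeonhole principle, to guarantee some box contains ≥ r objects we need more than (r − 1) · k objects total. Threshold: n = (r − 1) · k + 1. With r = 45 and k = 80: n = 44 · 80 + 1 = 3520 + 1 = 3521. For n = 3520 = 44 · 80, we can put exactly 44 objects in every box, avoiding 45 in any single one — so 3521 is tight.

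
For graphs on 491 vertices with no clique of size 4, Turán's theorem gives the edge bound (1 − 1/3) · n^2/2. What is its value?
Turán density bound = (2/3) · 491^2/2 = 241081/3 ≈ 80360.3333

Turán's theorem: ex(n, K_{r+1}) is achieved by the complete r-partite Turán graph T(n, r) with parts as balanced as possible, and is at most (1 − 1/r) · n^2/2. For r = 3, n = 491: the density bound is (2/3) · 241081/2 = 241081/3 ≈ 80360.3333. The integer-valued extremum is e(T(491, 3)) = 80360, which is strictly less than the density bound 241081/3 since 3 ∤ 491 (the parts of T(491, 3) cannot all be equal).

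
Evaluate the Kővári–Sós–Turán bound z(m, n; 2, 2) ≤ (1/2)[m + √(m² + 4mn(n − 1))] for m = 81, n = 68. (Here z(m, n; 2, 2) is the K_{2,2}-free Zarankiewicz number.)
z(81, 68; 2, 2) ≤ (1/2)[81 + √(81² + 4·81·68·67)] = (1/2)[81 + √1482705] = 649.3319

Kővári–Sós–Turán: let r_1, ..., r_81 be the row sums and z = Σ r_i the total number of 1s. Each pair of columns can share at most one row with both entries 1 (else a 2×2 all-ones block appears), so Σ_i C(r_i, 2) ≤ C(68, 2) = 2278. By convexity Σ_i C(r_i, 2) ≥ 81·C(z/81, 2) = z(z − 81)/(2·81), giving z² − 81z − 81·68·67 ≤ 0 and hence z ≤ (1/2)[81 + √(6561 + 4·369036)] = (1/2)[81 + √1482705] ≈ (1/2)(81 + 1217.6637) = 649.3319.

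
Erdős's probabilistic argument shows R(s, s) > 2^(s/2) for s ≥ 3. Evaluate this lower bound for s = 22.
2^(22/2) = 2048; so R(22, 22) > 2048

Colour each edge of K_n uniformly at random with red/blue. The expected number of monochromatic K_22 is C(n, 22) · 2 · 2^(−C(22,2)). If C(n, 22) · 2^(1 − C(22,2)) < 1, then with positive probability no monochromatic K_22 exists, so R(22, 22) > n. The standard estimate C(n, 22) ≤ n^22/22! shows this inequality holds whenever n ≤ 2^(22/2) (since 22! · 2^(C(22,2) − 1) > 2^(22^2/2) ≥ n^22). Hence R(22, 22) > 2^(22/2) = 2048.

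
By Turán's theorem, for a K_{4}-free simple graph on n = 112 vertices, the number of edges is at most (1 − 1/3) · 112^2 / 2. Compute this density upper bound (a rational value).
Turán density bound = (2/3) · 112^2/2 = 12544/3 ≈ 4181.3333

Turán's theorem: ex(n, K_{r+1}) is achieved by the complete r-partite Turán graph T(n, r) with parts as balanced as possible, and is at most (1 − 1/r) · n^2/2. For r = 3, n = 112: the density bound is (2/3) · 12544/2 = 12544/3 ≈ 4181.3333. The integer-valued extremum is e(T(112, 3)) = 4181, which is strictly less than the density bound 12544/3 since 3 ∤ 112 (the parts of T(112, 3) cannot all be equal).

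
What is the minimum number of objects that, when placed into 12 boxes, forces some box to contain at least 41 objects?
n = (41 − 1)·12 + 1 = 481

By the generalised pigeonhole principle, to guarantee some box contains ≥ r objects we need more than (r − 1) · k objects total. Threshold: n = (r − 1) · k + 1. With r = 41 and k = 12: n = 40 · 12 + 1 = 480 + 1 = 481. For n = 480 = 40 · 12, we can put exactly 40 objects in every box, avoiding 41 in any single one — so 481 is tight.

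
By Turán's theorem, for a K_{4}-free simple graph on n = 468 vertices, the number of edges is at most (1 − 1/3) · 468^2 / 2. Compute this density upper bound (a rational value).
Turán density bound = (2/3) · 468^2/2 = 73008

Turán's theorem: ex(n, K_{r+1}) is achieved by the complete r-partite Turán graph T(n, r) with parts as balanced as possible, and is at most (1 − 1/r) · n^2/2. For r = 3, n = 468: the density bound is (2/3) · 219024/2 = 73008. Since 3 ∣ 468, the Turán graph T(468, 3) has parts of equal size 156, and its edge count e(T(468, 3)) = 73008 attains the density bound exactly.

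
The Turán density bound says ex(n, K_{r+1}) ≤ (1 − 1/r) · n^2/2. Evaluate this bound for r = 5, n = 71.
Turán density bound = (4/5) · 71^2/2 = 10082/5 ≈ 2016.4

Turán's theorem: ex(n, K_{r+1}) is achieved by the complete r-partite Turán graph T(n, r) with parts as balanced as possible, and is at most (1 − 1/r) · n^2/2. For r = 5, n = 71: the density bound is (4/5) · 5041/2 = 10082/5 ≈ 2016.4. The integer-valued extremum is e(T(71, 5)) = 2016, which is strictly less than the density bound 10082/5 since 5 ∤ 71 (the parts of T(71, 5) cannot all be equal).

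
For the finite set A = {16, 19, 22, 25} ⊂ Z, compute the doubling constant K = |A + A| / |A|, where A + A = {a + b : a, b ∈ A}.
K = |A + A| / |A| = 7/4

Enumerate A + A = {a + b : a, b ∈ A}. With |A| = 4, there are |A|^2 = 16 ordered sum pairs; collecting distinct values, A + A = {32, 35, 38, 41, 44, 47, 50}, so |A + A| = 7. Thus K = 7/4. Here |A + A| = 2|A| − 1 = 7, the minimum possible — so K = 7/4 is minimal, which holds iff A is an arithmetic progression.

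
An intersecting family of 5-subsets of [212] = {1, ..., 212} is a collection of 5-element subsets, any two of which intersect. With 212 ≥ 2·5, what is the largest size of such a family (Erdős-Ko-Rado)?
max |F| = C(211, 4) = 80260180

The Erdős-Ko-Rado theorem states: for n ≥ 2k, an intersecting family of k-subsets of an n-element set has size at most C(n − 1, k − 1), with equality for 'star' families {A ⊆ [n] : |A| = k, i ∈ A} (fix an element i). For n = 212, k = 5: C(211, 4) = 80260180.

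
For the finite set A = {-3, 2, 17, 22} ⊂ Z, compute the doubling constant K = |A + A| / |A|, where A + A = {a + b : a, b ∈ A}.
K = |A + A| / |A| = 9/4

Enumerate A + A = {a + b : a, b ∈ A}. With |A| = 4, there are |A|^2 = 16 ordered sum pairs; collecting distinct values, A + A = {-6, -1, 4, 14, 19, 24, 34, 39, 44}, so |A + A| = 9. Thus K = 9/4. For comparison, the minimum possible |A + A| over all 4-element sets is 2·4 − 1 = 7 (so min K = 7/4), attained only by arithmetic progressions.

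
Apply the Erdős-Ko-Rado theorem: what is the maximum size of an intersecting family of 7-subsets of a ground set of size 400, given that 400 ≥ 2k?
max |F| = C(399, 6) = 5396379471021

The Erdős-Ko-Rado theorem states: for n ≥ 2k, an intersecting family of k-subsets of an n-element set has size at most C(n − 1, k − 1), with equality for 'star' families {A ⊆ [n] : |A| = k, i ∈ A} (fix an element i). For n = 400, k = 7: C(399, 6) = 5396379471021.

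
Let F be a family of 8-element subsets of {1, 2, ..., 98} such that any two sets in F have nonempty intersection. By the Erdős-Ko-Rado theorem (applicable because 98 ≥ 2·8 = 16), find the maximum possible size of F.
max |F| = C(97, 7) = 12846240784

Erdős-Ko-Rado (1961): when n ≥ 2k, max |F| = C(n−1, k−1). The bound is attained by the star {A : i ∈ A} for any fixed i ∈ [n]. Here C(98−1, 8−1) = C(97, 7) = 12846240784.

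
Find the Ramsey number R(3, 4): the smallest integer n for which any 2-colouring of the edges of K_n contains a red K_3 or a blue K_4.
R(3, 4) = 9

Lower bound: an explicit 2-colouring of K_{8} (typically a Paley-type or other structured construction) avoids a red K_3 and a blue K_4, showing R(3, 4) > 8.
Upper bound: the Erdős–Szekeres recurrence R(r, t') ≤ R(r−1, t') + R(r, t'−1) (with the −1 refinement when both summands are even) yields R(3, 4) ≤ 9.
Hence R(3, 4) = 9.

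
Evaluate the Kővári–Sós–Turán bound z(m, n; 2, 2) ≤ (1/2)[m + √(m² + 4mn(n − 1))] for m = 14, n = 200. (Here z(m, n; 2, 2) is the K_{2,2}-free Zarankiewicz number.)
z(14, 200; 2, 2) ≤ (1/2)[14 + √(14² + 4·14·200·199)] = (1/2)[14 + √2228996] = 753.4911

Kővári–Sós–Turán: let r_1, ..., r_14 be the row sums and z = Σ r_i the total number of 1s. Each pair of columns can share at most one row with both entries 1 (else a 2×2 all-ones block appears), so Σ_i C(r_i, 2) ≤ C(200, 2) = 19900. By convexity Σ_i C(r_i, 2) ≥ 14·C(z/14, 2) = z(z − 14)/(2·14), giving z² − 14z − 14·200·199 ≤ 0 and hence z ≤ (1/2)[14 + √(196 + 4·557200)] = (1/2)[14 + √2228996] ≈ (1/2)(14 + 1492.9823) = 753.4911.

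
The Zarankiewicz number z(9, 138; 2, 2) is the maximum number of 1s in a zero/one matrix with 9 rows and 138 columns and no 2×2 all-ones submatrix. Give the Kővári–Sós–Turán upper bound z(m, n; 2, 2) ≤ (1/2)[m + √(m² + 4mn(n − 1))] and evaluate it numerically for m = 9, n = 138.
z(9, 138; 2, 2) ≤ (1/2)[9 + √(9² + 4·9·138·137)] = (1/2)[9 + √680697] = 417.0218

Kővári–Sós–Turán: let r_1, ..., r_9 be the row sums and z = Σ r_i the total number of 1s. Each pair of columns can share at most one row with both entries 1 (else a 2×2 all-ones block appears), so Σ_i C(r_i, 2) ≤ C(138, 2) = 9453. By convexity Σ_i C(r_i, 2) ≥ 9·C(z/9, 2) = z(z − 9)/(2·9), giving z² − 9z − 9·138·137 ≤ 0 and hence z ≤ (1/2)[9 + √(81 + 4·170154)] = (1/2)[9 + √680697] ≈ (1/2)(9 + 825.0436) = 417.0218.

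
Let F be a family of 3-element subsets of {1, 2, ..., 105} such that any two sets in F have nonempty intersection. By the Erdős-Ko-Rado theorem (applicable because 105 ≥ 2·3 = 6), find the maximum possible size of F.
max |F| = C(104, 2) = 5356

The Erdős-Ko-Rado theorem states: for n ≥ 2k, an intersecting family of k-subsets of an n-element set has size at most C(n − 1, k − 1), with equality for 'star' families {A ⊆ [n] : |A| = k, i ∈ A} (fix an element i). For n = 105, k = 3: C(104, 2) = 5356.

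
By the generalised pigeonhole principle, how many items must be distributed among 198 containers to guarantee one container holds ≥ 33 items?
n = (33 − 1)·198 + 1 = 6337

By the generalised pigeonhole principle, to guarantee some box contains ≥ r objects we need more than (r − 1) · k objects total. Threshold: n = (r − 1) · k + 1. With r = 33 and k = 198: n = 32 · 198 + 1 = 6336 + 1 = 6337. For n = 6336 = 32 · 198, we can put exactly 32 objects in every box, avoiding 33 in any single one — so 6337 is tight.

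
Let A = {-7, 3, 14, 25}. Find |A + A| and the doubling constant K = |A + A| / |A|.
K = |A + A| / |A| = 9/4

Enumerate A + A = {a + b : a, b ∈ A}. With |A| = 4, there are |A|^2 = 16 ordered sum pairs; collecting distinct values, A + A = {-14, -4, 6, 7, 17, 18, 28, 39, 50}, so |A + A| = 9. Thus K = 9/4. For comparison, the minimum possible |A + A| over all 4-element sets is 2·4 − 1 = 7 (so min K = 7/4), attained only by arithmetic progressions.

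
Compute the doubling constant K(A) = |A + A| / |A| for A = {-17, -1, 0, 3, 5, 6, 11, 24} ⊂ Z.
K = |A + A| / |A| = 32/8 = 4

Enumerate A + A = {a + b : a, b ∈ A}. With |A| = 8, there are |A|^2 = 64 ordered sum pairs; collecting distinct values, A + A = {-34, -18, -17, -14, -12, -11, -6, -2, -1, 0, 2, 3, 4, 5, 6, 7, 8, 9, 10, 11, 12, 14, 16, 17, 22, 23, 24, 27, 29, 30, 35, 48}, so |A + A| = 32. Thus K = 32/8 = 4. For comparison, the minimum possible |A + A| over all 8-element sets is 2·8 − 1 = 15 (so min K = 15/8), attained only by arithmetic progressions.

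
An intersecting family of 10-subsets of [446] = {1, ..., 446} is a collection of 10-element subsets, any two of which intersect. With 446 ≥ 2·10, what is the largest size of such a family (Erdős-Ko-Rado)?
max |F| = C(445, 9) = 1738270170172721185

The Erdős-Ko-Rado theorem states: for n ≥ 2k, an intersecting family of k-subsets of an n-element set has size at most C(n − 1, k − 1), with equality for 'star' families {A ⊆ [n] : |A| = k, i ∈ A} (fix an element i). For n = 446, k = 10: C(445, 9) = 1738270170172721185.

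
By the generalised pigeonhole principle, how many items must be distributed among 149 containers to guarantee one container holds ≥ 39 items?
n = (39 − 1)·149 + 1 = 5663

By the generalised pigeonhole principle, to guarantee some box contains ≥ r objects we need more than (r − 1) · k objects total. Threshold: n = (r − 1) · k + 1. With r = 39 and k = 149: n = 38 · 149 + 1 = 5662 + 1 = 5663. For n = 5662 = 38 · 149, we can put exactly 38 objects in every box, avoiding 39 in any single one — so 5663 is tight.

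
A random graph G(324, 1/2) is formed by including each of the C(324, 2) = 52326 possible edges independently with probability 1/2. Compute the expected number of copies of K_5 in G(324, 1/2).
E[# K_5] = C(324, 5) · (1/2)^C(5, 2) = 28845440064 / 2^10 = 450710001/16 = 28169375.0625

For each 5-subset S of vertices (there are C(324, 5) = 28845440064 such S), let X_S = 1 if S induces a K_5 (all C(5, 2) = 10 edges present). Then P(X_S = 1) = (1/2)^10 = 1/1024. By linearity of expectation, E[# K_5] = C(324, 5) · (1/2)^10 = 28845440064 / 1024 = 450710001/16 = 28169375.0625.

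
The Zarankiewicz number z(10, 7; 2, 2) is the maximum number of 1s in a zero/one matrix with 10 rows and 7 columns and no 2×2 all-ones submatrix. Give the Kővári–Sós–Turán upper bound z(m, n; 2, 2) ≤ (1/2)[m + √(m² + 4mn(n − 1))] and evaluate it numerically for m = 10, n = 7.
z(10, 7; 2, 2) ≤ (1/2)[10 + √(10² + 4·10·7·6)] = (1/2)[10 + √1780] = 26.095

Kővári–Sós–Turán: let r_1, ..., r_10 be the row sums and z = Σ r_i the total number of 1s. Each pair of columns can share at most one row with both entries 1 (else a 2×2 all-ones block appears), so Σ_i C(r_i, 2) ≤ C(7, 2) = 21. By convexity Σ_i C(r_i, 2) ≥ 10·C(z/10, 2) = z(z − 10)/(2·10), giving z² − 10z − 10·7·6 ≤ 0 and hence z ≤ (1/2)[10 + √(100 + 4·420)] = (1/2)[10 + √1780] ≈ (1/2)(10 + 42.19) = 26.095.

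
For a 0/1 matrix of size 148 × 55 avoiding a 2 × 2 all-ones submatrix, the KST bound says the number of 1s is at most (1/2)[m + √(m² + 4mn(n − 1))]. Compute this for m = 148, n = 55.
z(148, 55; 2, 2) ≤ (1/2)[148 + √(148² + 4·148·55·54)] = (1/2)[148 + √1780144] = 741.1102

Kővári–Sós–Turán: let r_1, ..., r_148 be the row sums and z = Σ r_i the total number of 1s. Each pair of columns can share at most one row with both entries 1 (else a 2×2 all-ones block appears), so Σ_i C(r_i, 2) ≤ C(55, 2) = 1485. By convexity Σ_i C(r_i, 2) ≥ 148·C(z/148, 2) = z(z − 148)/(2·148), giving z² − 148z − 148·55·54 ≤ 0 and hence z ≤ (1/2)[148 + √(21904 + 4·439560)] = (1/2)[148 + √1780144] ≈ (1/2)(148 + 1334.2204) = 741.1102.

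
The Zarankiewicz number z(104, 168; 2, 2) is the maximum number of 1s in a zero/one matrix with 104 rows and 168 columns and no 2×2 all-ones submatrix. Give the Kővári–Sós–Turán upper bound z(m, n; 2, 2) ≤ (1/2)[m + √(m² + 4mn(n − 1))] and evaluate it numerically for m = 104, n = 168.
z(104, 168; 2, 2) ≤ (1/2)[104 + √(104² + 4·104·168·167)] = (1/2)[104 + √11682112] = 1760.9552

Kővári–Sós–Turán: let r_1, ..., r_104 be the row sums and z = Σ r_i the total number of 1s. Each pair of columns can share at most one row with both entries 1 (else a 2×2 all-ones block appears), so Σ_i C(r_i, 2) ≤ C(168, 2) = 14028. By convexity Σ_i C(r_i, 2) ≥ 104·C(z/104, 2) = z(z − 104)/(2·104), giving z² − 104z − 104·168·167 ≤ 0 and hence z ≤ (1/2)[104 + √(10816 + 4·2917824)] = (1/2)[104 + √11682112] ≈ (1/2)(104 + 3417.9105) = 1760.9552.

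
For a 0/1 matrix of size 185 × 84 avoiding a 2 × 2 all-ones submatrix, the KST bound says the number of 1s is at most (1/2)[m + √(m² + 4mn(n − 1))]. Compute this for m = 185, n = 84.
z(185, 84; 2, 2) ≤ (1/2)[185 + √(185² + 4·185·84·83)] = (1/2)[185 + √5193505] = 1231.9631

Kővári–Sós–Turán: let r_1, ..., r_185 be the row sums and z = Σ r_i the total number of 1s. Each pair of columns can share at most one row with both entries 1 (else a 2×2 all-ones block appears), so Σ_i C(r_i, 2) ≤ C(84, 2) = 3486. By convexity Σ_i C(r_i, 2) ≥ 185·C(z/185, 2) = z(z − 185)/(2·185), giving z² − 185z − 185·84·83 ≤ 0 and hence z ≤ (1/2)[185 + √(34225 + 4·1289820)] = (1/2)[185 + √5193505] ≈ (1/2)(185 + 2278.9263) = 1231.9631.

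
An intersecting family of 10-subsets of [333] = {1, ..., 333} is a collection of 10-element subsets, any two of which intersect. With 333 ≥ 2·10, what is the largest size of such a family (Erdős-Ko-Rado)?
max |F| = C(332, 9) = 121054363920675900

Erdős-Ko-Rado (1961): when n ≥ 2k, max |F| = C(n−1, k−1). The bound is attained by the star {A : i ∈ A} for any fixed i ∈ [n]. Here C(333−1, 10−1) = C(332, 9) = 121054363920675900.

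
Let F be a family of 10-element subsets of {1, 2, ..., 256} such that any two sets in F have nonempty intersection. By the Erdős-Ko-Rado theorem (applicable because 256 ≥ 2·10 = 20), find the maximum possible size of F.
max |F| = C(255, 9) = 10891649009473375

Erdős-Ko-Rado (1961): when n ≥ 2k, max |F| = C(n−1, k−1). The bound is attained by the star {A : i ∈ A} for any fixed i ∈ [n]. Here C(256−1, 10−1) = C(255, 9) = 10891649009473375.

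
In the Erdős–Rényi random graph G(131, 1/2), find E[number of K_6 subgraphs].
E[# K_6] = C(131, 6) · (1/2)^C(6, 2) = 6249655776 / 2^15 = 195301743/1024 ≈ 190724.358398

For each 6-subset S of vertices (there are C(131, 6) = 6249655776 such S), let X_S = 1 if S induces a K_6 (all C(6, 2) = 15 edges present). Then P(X_S = 1) = (1/2)^15 = 1/32768. By linearity of expectation, E[# K_6] = C(131, 6) · (1/2)^15 = 6249655776 / 32768 = 195301743/1024 ≈ 190724.358398.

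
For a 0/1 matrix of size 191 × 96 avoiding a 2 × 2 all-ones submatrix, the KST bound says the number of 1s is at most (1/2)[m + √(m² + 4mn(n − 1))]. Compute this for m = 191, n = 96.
z(191, 96; 2, 2) ≤ (1/2)[191 + √(191² + 4·191·96·95)] = (1/2)[191 + √7004161] = 1418.7688

Kővári–Sós–Turán: let r_1, ..., r_191 be the row sums and z = Σ r_i the total number of 1s. Each pair of columns can share at most one row with both entries 1 (else a 2×2 all-ones block appears), so Σ_i C(r_i, 2) ≤ C(96, 2) = 4560. By convexity Σ_i C(r_i, 2) ≥ 191·C(z/191, 2) = z(z − 191)/(2·191), giving z² − 191z − 191·96·95 ≤ 0 and hence z ≤ (1/2)[191 + √(36481 + 4·1741920)] = (1/2)[191 + √7004161] ≈ (1/2)(191 + 2646.5375) = 1418.7688.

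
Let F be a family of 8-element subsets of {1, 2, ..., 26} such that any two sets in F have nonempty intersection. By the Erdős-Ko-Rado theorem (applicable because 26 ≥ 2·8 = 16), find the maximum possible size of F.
max |F| = C(25, 7) = 480700

Erdős-Ko-Rado (1961): when n ≥ 2k, max |F| = C(n−1, k−1). The bound is attained by the star {A : i ∈ A} for any fixed i ∈ [n]. Here C(26−1, 8−1) = C(25, 7) = 480700.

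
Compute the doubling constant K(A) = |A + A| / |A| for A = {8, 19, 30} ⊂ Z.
K = |A + A| / |A| = 5/3

Enumerate A + A = {a + b : a, b ∈ A}. With |A| = 3, there are |A|^2 = 9 ordered sum pairs; collecting distinct values, A + A = {16, 27, 38, 49, 60}, so |A + A| = 5. Thus K = 5/3. Here |A + A| = 2|A| − 1 = 5, the minimum possible — so K = 5/3 is minimal, which holds iff A is an arithmetic progression.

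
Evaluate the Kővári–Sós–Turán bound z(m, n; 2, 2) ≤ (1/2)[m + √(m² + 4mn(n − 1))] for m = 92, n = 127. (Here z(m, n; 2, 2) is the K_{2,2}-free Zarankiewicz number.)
z(92, 127; 2, 2) ≤ (1/2)[92 + √(92² + 4·92·127·126)] = (1/2)[92 + √5897200] = 1260.2076

Kővári–Sós–Turán: let r_1, ..., r_92 be the row sums and z = Σ r_i the total number of 1s. Each pair of columns can share at most one row with both entries 1 (else a 2×2 all-ones block appears), so Σ_i C(r_i, 2) ≤ C(127, 2) = 8001. By convexity Σ_i C(r_i, 2) ≥ 92·C(z/92, 2) = z(z − 92)/(2·92), giving z² − 92z − 92·127·126 ≤ 0 and hence z ≤ (1/2)[92 + √(8464 + 4·1472184)] = (1/2)[92 + √5897200] ≈ (1/2)(92 + 2428.4151) = 1260.2076.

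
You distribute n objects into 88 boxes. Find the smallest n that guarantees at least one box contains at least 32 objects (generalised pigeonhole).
n = (32 − 1)·88 + 1 = 2729

By the generalised pigeonhole principle, to guarantee some box contains ≥ r objects we need more than (r − 1) · k objects total. Threshold: n = (r − 1) · k + 1. With r = 32 and k = 88: n = 31 · 88 + 1 = 2728 + 1 = 2729. For n = 2728 = 31 · 88, we can put exactly 31 objects in every box, avoiding 32 in any single one — so 2729 is tight.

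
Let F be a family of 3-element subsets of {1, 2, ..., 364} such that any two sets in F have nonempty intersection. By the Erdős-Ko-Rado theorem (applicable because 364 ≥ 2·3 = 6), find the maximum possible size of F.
max |F| = C(363, 2) = 65703

Erdős-Ko-Rado (1961): when n ≥ 2k, max |F| = C(n−1, k−1). The bound is attained by the star {A : i ∈ A} for any fixed i ∈ [n]. Here C(364−1, 3−1) = C(363, 2) = 65703.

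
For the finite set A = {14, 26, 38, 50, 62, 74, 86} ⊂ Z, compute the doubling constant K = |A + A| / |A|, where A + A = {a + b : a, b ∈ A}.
K = |A + A| / |A| = 13/7

Enumerate A + A = {a + b : a, b ∈ A}. With |A| = 7, there are |A|^2 = 49 ordered sum pairs; collecting distinct values, A + A = {28, 40, 52, 64, 76, 88, 100, 112, 124, 136, 148, 160, 172}, so |A + A| = 13. Thus K = 13/7. Here |A + A| = 2|A| − 1 = 13, the minimum possible — so K = 13/7 is minimal, which holds iff A is an arithmetic progression.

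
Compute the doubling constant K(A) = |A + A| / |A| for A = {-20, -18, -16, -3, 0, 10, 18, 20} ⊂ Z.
K = |A + A| / |A| = 30/8 = 15/4

Enumerate A + A = {a + b : a, b ∈ A}. With |A| = 8, there are |A|^2 = 64 ordered sum pairs; collecting distinct values, A + A = {-40, -38, -36, -34, -32, -23, -21, -20, -19, -18, -16, -10, -8, -6, -3, -2, 0, 2, 4, 7, 10, 15, 17, 18, 20, 28, 30, 36, 38, 40}, so |A + A| = 30. Thus K = 30/8 = 15/4. For comparison, the minimum possible |A + A| over all 8-element sets is 2·8 − 1 = 15 (so min K = 15/8), attained only by arithmetic progressions.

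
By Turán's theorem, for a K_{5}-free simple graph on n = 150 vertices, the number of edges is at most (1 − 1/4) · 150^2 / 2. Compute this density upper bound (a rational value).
Turán density bound = (3/4) · 150^2/2 = 16875/2 ≈ 8437.5

Turán's theorem: ex(n, K_{r+1}) is achieved by the complete r-partite Turán graph T(n, r) with parts as balanced as possible, and is at most (1 − 1/r) · n^2/2. For r = 4, n = 150: the density bound is (3/4) · 22500/2 = 16875/2 ≈ 8437.5. The integer-valued extremum is e(T(150, 4)) = 8437, which is strictly less than the density bound 16875/2 since 4 ∤ 150 (the parts of T(150, 4) cannot all be equal).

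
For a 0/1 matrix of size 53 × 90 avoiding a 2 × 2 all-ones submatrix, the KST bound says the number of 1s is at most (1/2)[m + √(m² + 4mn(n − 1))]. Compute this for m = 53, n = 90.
z(53, 90; 2, 2) ≤ (1/2)[53 + √(53² + 4·53·90·89)] = (1/2)[53 + √1700929] = 678.5983

Kővári–Sós–Turán: let r_1, ..., r_53 be the row sums and z = Σ r_i the total number of 1s. Each pair of columns can share at most one row with both entries 1 (else a 2×2 all-ones block appears), so Σ_i C(r_i, 2) ≤ C(90, 2) = 4005. By convexity Σ_i C(r_i, 2) ≥ 53·C(z/53, 2) = z(z − 53)/(2·53), giving z² − 53z − 53·90·89 ≤ 0 and hence z ≤ (1/2)[53 + √(2809 + 4·424530)] = (1/2)[53 + √1700929] ≈ (1/2)(53 + 1304.1967) = 678.5983.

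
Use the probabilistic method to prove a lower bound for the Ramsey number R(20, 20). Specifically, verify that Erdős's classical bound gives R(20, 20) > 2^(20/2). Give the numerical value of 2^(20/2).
2^(20/2) = 1024; so R(20, 20) > 1024

Colour each edge of K_n uniformly at random with red/blue. The expected number of monochromatic K_20 is C(n, 20) · 2 · 2^(−C(20,2)). If C(n, 20) · 2^(1 − C(20,2)) < 1, then with positive probability no monochromatic K_20 exists, so R(20, 20) > n. The standard estimate C(n, 20) ≤ n^20/20! shows this inequality holds whenever n ≤ 2^(20/2) (since 20! · 2^(C(20,2) − 1) > 2^(20^2/2) ≥ n^20). Hence R(20, 20) > 2^(20/2) = 1024.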